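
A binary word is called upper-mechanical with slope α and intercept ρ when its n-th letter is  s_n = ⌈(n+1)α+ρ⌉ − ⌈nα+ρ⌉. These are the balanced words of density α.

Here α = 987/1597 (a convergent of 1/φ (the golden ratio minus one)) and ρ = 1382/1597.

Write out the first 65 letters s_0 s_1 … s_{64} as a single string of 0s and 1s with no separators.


11010110110101101011011010110110101101011011010110110101101011011

n=0: ⌈(1·987+1382)/1597⌉ − ⌈(0·987+1382)/1597⌉ = ⌈2369/1597⌉ − ⌈1382/1597⌉ = 2 − 1 = 1
n=1: ⌈(2·987+1382)/1597⌉ − ⌈(1·987+1382)/1597⌉ = ⌈3356/1597⌉ − ⌈2369/1597⌉ = 3 − 2 = 1
n=2: ⌈(3·987+1382)/1597⌉ − ⌈(2·987+1382)/1597⌉ = ⌈4343/1597⌉ − ⌈3356/1597⌉ = 3 − 3 = 0
n=3: ⌈(4·987+1382)/1597⌉ − ⌈(3·987+1382)/1597⌉ = ⌈5330/1597⌉ − ⌈4343/1597⌉ = 4 − 3 = 1
n=4: ⌈(5·987+1382)/1597⌉ − ⌈(4·987+1382)/1597⌉ = ⌈6317/1597⌉ − ⌈5330/1597⌉ = 4 − 4 = 0
n=5: ⌈(6·987+1382)/1597⌉ − ⌈(5·987+1382)/1597⌉ = ⌈7304/1597⌉ − ⌈6317/1597⌉ = 5 − 4 = 1
n=6: ⌈(7·987+1382)/1597⌉ − ⌈(6·987+1382)/1597⌉ = ⌈8291/1597⌉ − ⌈7304/1597⌉ = 6 − 5 = 1
n=7: ⌈(8·987+1382)/1597⌉ − ⌈(7·987+1382)/1597⌉ = ⌈9278/1597⌉ − ⌈8291/1597⌉ = 6 − 6 = 0
n=8: ⌈(9·987+1382)/1597⌉ − ⌈(8·987+1382)/1597⌉ = ⌈10265/1597⌉ − ⌈9278/1597⌉ = 7 − 6 = 1
n=9: ⌈(10·987+1382)/1597⌉ − ⌈(9·987+1382)/1597⌉ = ⌈11252/1597⌉ − ⌈10265/1597⌉ = 8 − 7 = 1
n=10: ⌈(11·987+1382)/1597⌉ − ⌈(10·987+1382)/1597⌉ = ⌈12239/1597⌉ − ⌈11252/1597⌉ = 8 − 8 = 0
n=11: ⌈(12·987+1382)/1597⌉ − ⌈(11·987+1382)/1597⌉ = ⌈13226/1597⌉ − ⌈12239/1597⌉ = 9 − 8 = 1
n=12: ⌈(13·987+1382)/1597⌉ − ⌈(12·987+1382)/1597⌉ = ⌈14213/1597⌉ − ⌈13226/1597⌉ = 9 − 9 = 0
n=13: ⌈(14·987+1382)/1597⌉ − ⌈(13·987+1382)/1597⌉ = ⌈15200/1597⌉ − ⌈14213/1597⌉ = 10 − 9 = 1
n=14: ⌈(15·987+1382)/1597⌉ − ⌈(14·987+1382)/1597⌉ = ⌈16187/1597⌉ − ⌈15200/1597⌉ = 11 − 10 = 1
n=15: ⌈(16·987+1382)/1597⌉ − ⌈(15·987+1382)/1597⌉ = ⌈17174/1597⌉ − ⌈16187/1597⌉ = 11 − 11 = 0
n=16: ⌈(17·987+1382)/1597⌉ − ⌈(16·987+1382)/1597⌉ = ⌈18161/1597⌉ − ⌈17174/1597⌉ = 12 − 11 = 1
n=17: ⌈(18·987+1382)/1597⌉ − ⌈(17·987+1382)/1597⌉ = ⌈19148/1597⌉ − ⌈18161/1597⌉ = 12 − 12 = 0
n=18: ⌈(19·987+1382)/1597⌉ − ⌈(18·987+1382)/1597⌉ = ⌈20135/1597⌉ − ⌈19148/1597⌉ = 13 − 12 = 1
n=19: ⌈(20·987+1382)/1597⌉ − ⌈(19·987+1382)/1597⌉ = ⌈21122/1597⌉ − ⌈20135/1597⌉ = 14 − 13 = 1
n=20: ⌈(21·987+1382)/1597⌉ − ⌈(20·987+1382)/1597⌉ = ⌈22109/1597⌉ − ⌈21122/1597⌉ = 14 − 14 = 0
n=21: ⌈(22·987+1382)/1597⌉ − ⌈(21·987+1382)/1597⌉ = ⌈23096/1597⌉ − ⌈22109/1597⌉ = 15 − 14 = 1
n=22: ⌈(23·987+1382)/1597⌉ − ⌈(22·987+1382)/1597⌉ = ⌈24083/1597⌉ − ⌈23096/1597⌉ = 16 − 15 = 1
n=23: ⌈(24·987+1382)/1597⌉ − ⌈(23·987+1382)/1597⌉ = ⌈25070/1597⌉ − ⌈24083/1597⌉ = 16 − 16 = 0
n=24: ⌈(25·987+1382)/1597⌉ − ⌈(24·987+1382)/1597⌉ = ⌈26057/1597⌉ − ⌈25070/1597⌉ = 17 − 16 = 1
n=25: ⌈(26·987+1382)/1597⌉ − ⌈(25·987+1382)/1597⌉ = ⌈27044/1597⌉ − ⌈26057/1597⌉ = 17 − 17 = 0
n=26: ⌈(27·987+1382)/1597⌉ − ⌈(26·987+1382)/1597⌉ = ⌈28031/1597⌉ − ⌈27044/1597⌉ = 18 − 17 = 1
n=27: ⌈(28·987+1382)/1597⌉ − ⌈(27·987+1382)/1597⌉ = ⌈29018/1597⌉ − ⌈28031/1597⌉ = 19 − 18 = 1
n=28: ⌈(29·987+1382)/1597⌉ − ⌈(28·987+1382)/1597⌉ = ⌈30005/1597⌉ − ⌈29018/1597⌉ = 19 − 19 = 0
n=29: ⌈(30·987+1382)/1597⌉ − ⌈(29·987+1382)/1597⌉ = ⌈30992/1597⌉ − ⌈30005/1597⌉ = 20 − 19 = 1
n=30: ⌈(31·987+1382)/1597⌉ − ⌈(30·987+1382)/1597⌉ = ⌈31979/1597⌉ − ⌈30992/1597⌉ = 21 − 20 = 1
n=31: ⌈(32·987+1382)/1597⌉ − ⌈(31·987+1382)/1597⌉ = ⌈32966/1597⌉ − ⌈31979/1597⌉ = 21 − 21 = 0
n=32: ⌈(33·987+1382)/1597⌉ − ⌈(32·987+1382)/1597⌉ = ⌈33953/1597⌉ − ⌈32966/1597⌉ = 22 − 21 = 1
n=33: ⌈(34·987+1382)/1597⌉ − ⌈(33·987+1382)/1597⌉ = ⌈34940/1597⌉ − ⌈33953/1597⌉ = 22 − 22 = 0
n=34: ⌈(35·987+1382)/1597⌉ − ⌈(34·987+1382)/1597⌉ = ⌈35927/1597⌉ − ⌈34940/1597⌉ = 23 − 22 = 1
n=35: ⌈(36·987+1382)/1597⌉ − ⌈(35·987+1382)/1597⌉ = ⌈36914/1597⌉ − ⌈35927/1597⌉ = 24 − 23 = 1
n=36: ⌈(37·987+1382)/1597⌉ − ⌈(36·987+1382)/1597⌉ = ⌈37901/1597⌉ − ⌈36914/1597⌉ = 24 − 24 = 0
n=37: ⌈(38·987+1382)/1597⌉ − ⌈(37·987+1382)/1597⌉ = ⌈38888/1597⌉ − ⌈37901/1597⌉ = 25 − 24 = 1
n=38: ⌈(39·987+1382)/1597⌉ − ⌈(38·987+1382)/1597⌉ = ⌈39875/1597⌉ − ⌈38888/1597⌉ = 25 − 25 = 0
n=39: ⌈(40·987+1382)/1597⌉ − ⌈(39·987+1382)/1597⌉ = ⌈40862/1597⌉ − ⌈39875/1597⌉ = 26 − 25 = 1
n=40: ⌈(41·987+1382)/1597⌉ − ⌈(40·987+1382)/1597⌉ = ⌈41849/1597⌉ − ⌈40862/1597⌉ = 27 − 26 = 1
n=41: ⌈(42·987+1382)/1597⌉ − ⌈(41·987+1382)/1597⌉ = ⌈42836/1597⌉ − ⌈41849/1597⌉ = 27 − 27 = 0
n=42: ⌈(43·987+1382)/1597⌉ − ⌈(42·987+1382)/1597⌉ = ⌈43823/1597⌉ − ⌈42836/1597⌉ = 28 − 27 = 1
n=43: ⌈(44·987+1382)/1597⌉ − ⌈(43·987+1382)/1597⌉ = ⌈44810/1597⌉ − ⌈43823/1597⌉ = 29 − 28 = 1
n=44: ⌈(45·987+1382)/1597⌉ − ⌈(44·987+1382)/1597⌉ = ⌈45797/1597⌉ − ⌈44810/1597⌉ = 29 − 29 = 0
n=45: ⌈(46·987+1382)/1597⌉ − ⌈(45·987+1382)/1597⌉ = ⌈46784/1597⌉ − ⌈45797/1597⌉ = 30 − 29 = 1
n=46: ⌈(47·987+1382)/1597⌉ − ⌈(46·987+1382)/1597⌉ = ⌈47771/1597⌉ − ⌈46784/1597⌉ = 30 − 30 = 0
n=47: ⌈(48·987+1382)/1597⌉ − ⌈(47·987+1382)/1597⌉ = ⌈48758/1597⌉ − ⌈47771/1597⌉ = 31 − 30 = 1
n=48: ⌈(49·987+1382)/1597⌉ − ⌈(48·987+1382)/1597⌉ = ⌈49745/1597⌉ − ⌈48758/1597⌉ = 32 − 31 = 1
n=49: ⌈(50·987+1382)/1597⌉ − ⌈(49·987+1382)/1597⌉ = ⌈50732/1597⌉ − ⌈49745/1597⌉ = 32 − 32 = 0
n=50: ⌈(51·987+1382)/1597⌉ − ⌈(50·987+1382)/1597⌉ = ⌈51719/1597⌉ − ⌈50732/1597⌉ = 33 − 32 = 1
n=51: ⌈(52·987+1382)/1597⌉ − ⌈(51·987+1382)/1597⌉ = ⌈52706/1597⌉ − ⌈51719/1597⌉ = 34 − 33 = 1
n=52: ⌈(53·987+1382)/1597⌉ − ⌈(52·987+1382)/1597⌉ = ⌈53693/1597⌉ − ⌈52706/1597⌉ = 34 − 34 = 0
n=53: ⌈(54·987+1382)/1597⌉ − ⌈(53·987+1382)/1597⌉ = ⌈54680/1597⌉ − ⌈53693/1597⌉ = 35 − 34 = 1
n=54: ⌈(55·987+1382)/1597⌉ − ⌈(54·987+1382)/1597⌉ = ⌈55667/1597⌉ − ⌈54680/1597⌉ = 35 − 35 = 0
n=55: ⌈(56·987+1382)/1597⌉ − ⌈(55·987+1382)/1597⌉ = ⌈56654/1597⌉ − ⌈55667/1597⌉ = 36 − 35 = 1
n=56: ⌈(57·987+1382)/1597⌉ − ⌈(56·987+1382)/1597⌉ = ⌈57641/1597⌉ − ⌈56654/1597⌉ = 37 − 36 = 1
n=57: ⌈(58·987+1382)/1597⌉ − ⌈(57·987+1382)/1597⌉ = ⌈58628/1597⌉ − ⌈57641/1597⌉ = 37 − 37 = 0
n=58: ⌈(59·987+1382)/1597⌉ − ⌈(58·987+1382)/1597⌉ = ⌈59615/1597⌉ − ⌈58628/1597⌉ = 38 − 37 = 1
n=59: ⌈(60·987+1382)/1597⌉ − ⌈(59·987+1382)/1597⌉ = ⌈60602/1597⌉ − ⌈59615/1597⌉ = 38 − 38 = 0
n=60: ⌈(61·987+1382)/1597⌉ − ⌈(60·987+1382)/1597⌉ = ⌈61589/1597⌉ − ⌈60602/1597⌉ = 39 − 38 = 1
n=61: ⌈(62·987+1382)/1597⌉ − ⌈(61·987+1382)/1597⌉ = ⌈62576/1597⌉ − ⌈61589/1597⌉ = 40 − 39 = 1
n=62: ⌈(63·987+1382)/1597⌉ − ⌈(62·987+1382)/1597⌉ = ⌈63563/1597⌉ − ⌈62576/1597⌉ = 40 − 40 = 0
n=63: ⌈(64·987+1382)/1597⌉ − ⌈(63·987+1382)/1597⌉ = ⌈64550/1597⌉ − ⌈63563/1597⌉ = 41 − 40 = 1
n=64: ⌈(65·987+1382)/1597⌉ − ⌈(64·987+1382)/1597⌉ = ⌈65537/1597⌉ − ⌈64550/1597⌉ = 42 − 41 = 1


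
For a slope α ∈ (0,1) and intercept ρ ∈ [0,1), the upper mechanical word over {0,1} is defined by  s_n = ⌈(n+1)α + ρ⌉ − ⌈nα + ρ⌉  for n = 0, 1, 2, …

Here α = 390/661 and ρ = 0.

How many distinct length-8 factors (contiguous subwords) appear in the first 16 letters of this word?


t_n = ⌈(n·390)/661⌉ for n = 0 … 16:
  n=0…9: ⌈0/661⌉=0 ⌈390/661⌉=1 ⌈780/661⌉=2 ⌈1170/661⌉=2 ⌈1560/661⌉=3 ⌈1950/661⌉=3 ⌈2340/661⌉=4 ⌈2730/661⌉=5 ⌈3120/661⌉=5 ⌈3510/661⌉=6
  n=10…16: ⌈3900/661⌉=6 ⌈4290/661⌉=7 ⌈4680/661⌉=8 ⌈5070/661⌉=8 ⌈5460/661⌉=9 ⌈5850/661⌉=9 ⌈6240/661⌉=10
s_n = t_(n+1) − t_n for n = 0 … 15 gives
prefix = 1101011010110101
slide a length-8 window over [0..7] … [8..15] (9 windows); first occurrence of each distinct factor:
  [  0..  7] 11010110
  [  1..  8] 10101101
  [  2..  9] 01011010
  [  3.. 10] 10110101
  [  4.. 11] 01101011
  (the other 4 windows repeat one of these)
distinct factors: {01011010, 01101011, 10101101, 10110101, 11010110}
count = 5  (Sturmian bound for length 8 is 9)

5


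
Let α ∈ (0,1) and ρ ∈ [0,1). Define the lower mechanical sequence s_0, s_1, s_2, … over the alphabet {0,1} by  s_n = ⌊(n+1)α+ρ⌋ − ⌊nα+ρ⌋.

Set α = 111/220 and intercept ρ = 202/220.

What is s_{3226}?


1

(n+1)α + ρ = (3227·111 + 202) / 220 = 358399/220
nα + ρ     = (3226·111 + 202) / 220 = 358288/220
⌊358399/220⌋ = 1629,  ⌊358288/220⌋ = 1628
s_{3226} = 1629 − 1628 = 1


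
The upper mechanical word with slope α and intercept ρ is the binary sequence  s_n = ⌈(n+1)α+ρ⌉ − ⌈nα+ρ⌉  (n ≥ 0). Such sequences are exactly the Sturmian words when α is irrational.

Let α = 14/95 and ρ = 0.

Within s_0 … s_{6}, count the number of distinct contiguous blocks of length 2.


3

t_n = ⌈(n·14)/95⌉ for n = 0 … 7:
  n=0…7: ⌈0/95⌉=0 ⌈14/95⌉=1 ⌈28/95⌉=1 ⌈42/95⌉=1 ⌈56/95⌉=1 ⌈70/95⌉=1 ⌈84/95⌉=1 ⌈98/95⌉=2
s_n = t_(n+1) − t_n for n = 0 … 6 gives
prefix = 1000001
slide a length-2 window over [0..1] … [5..6] (6 windows); first occurrence of each distinct factor:
  [  0..  1] 10
  [  1..  2] 00
  [  5..  6] 01
  (the other 3 windows repeat one of these)
distinct factors: {00, 01, 10}
count = 3  (Sturmian bound for length 2 is 3)


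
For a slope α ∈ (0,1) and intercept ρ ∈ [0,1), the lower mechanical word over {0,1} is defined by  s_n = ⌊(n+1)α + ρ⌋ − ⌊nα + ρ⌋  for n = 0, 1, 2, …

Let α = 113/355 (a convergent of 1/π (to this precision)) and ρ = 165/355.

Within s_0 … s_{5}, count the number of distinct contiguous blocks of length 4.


t_n = ⌊(n·113+165)/355⌋ for n = 0 … 6:
  n=0…6: ⌊165/355⌋=0 ⌊278/355⌋=0 ⌊391/355⌋=1 ⌊504/355⌋=1 ⌊617/355⌋=1 ⌊730/355⌋=2 ⌊843/355⌋=2
s_n = t_(n+1) − t_n for n = 0 … 5 gives
prefix = 010010
slide a length-4 window over [0..3] … [2..5] (3 windows); first occurrence of each distinct factor:
  [  0..  3] 0100
  [  1..  4] 1001
  [  2..  5] 0010
distinct factors: {0010, 0100, 1001}
count = 3  (Sturmian bound for length 4 is 5)

3


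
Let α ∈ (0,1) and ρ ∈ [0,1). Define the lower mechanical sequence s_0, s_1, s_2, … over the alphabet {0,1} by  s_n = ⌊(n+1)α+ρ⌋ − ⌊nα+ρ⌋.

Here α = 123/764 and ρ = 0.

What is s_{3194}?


0

(n+1)α + ρ = (3195·123) / 764 = 392985/764
nα + ρ     = (3194·123) / 764 = 392862/764
⌊392985/764⌋ = 514,  ⌊392862/764⌋ = 514
s_{3194} = 514 − 514 = 0


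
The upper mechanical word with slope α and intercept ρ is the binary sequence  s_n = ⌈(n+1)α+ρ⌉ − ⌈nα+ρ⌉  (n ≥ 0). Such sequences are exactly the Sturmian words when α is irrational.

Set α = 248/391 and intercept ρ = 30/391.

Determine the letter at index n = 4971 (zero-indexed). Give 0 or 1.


0

(n+1)α + ρ = (4972·248 + 30) / 391 = 1233086/391
nα + ρ     = (4971·248 + 30) / 391 = 1232838/391
⌈1233086/391⌉ = 3154,  ⌈1232838/391⌉ = 3154
s_{4971} = 3154 − 3154 = 0


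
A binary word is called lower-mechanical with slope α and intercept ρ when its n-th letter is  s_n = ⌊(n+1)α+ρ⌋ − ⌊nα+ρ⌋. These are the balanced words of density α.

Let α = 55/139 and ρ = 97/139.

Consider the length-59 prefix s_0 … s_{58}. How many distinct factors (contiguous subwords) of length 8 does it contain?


9

t_n = ⌊(n·55+97)/139⌋ for n = 0 … 59:
  n=0…9: ⌊97/139⌋=0 ⌊152/139⌋=1 ⌊207/139⌋=1 ⌊262/139⌋=1 ⌊317/139⌋=2 ⌊372/139⌋=2 ⌊427/139⌋=3 ⌊482/139⌋=3 ⌊537/139⌋=3 ⌊592/139⌋=4
  n=10…19: ⌊647/139⌋=4 ⌊702/139⌋=5 ⌊757/139⌋=5 ⌊812/139⌋=5 ⌊867/139⌋=6 ⌊922/139⌋=6 ⌊977/139⌋=7 ⌊1032/139⌋=7 ⌊1087/139⌋=7 ⌊1142/139⌋=8
  n=20…29: ⌊1197/139⌋=8 ⌊1252/139⌋=9 ⌊1307/139⌋=9 ⌊1362/139⌋=9 ⌊1417/139⌋=10 ⌊1472/139⌋=10 ⌊1527/139⌋=10 ⌊1582/139⌋=11 ⌊1637/139⌋=11 ⌊1692/139⌋=12
  n=30…39: ⌊1747/139⌋=12 ⌊1802/139⌋=12 ⌊1857/139⌋=13 ⌊1912/139⌋=13 ⌊1967/139⌋=14 ⌊2022/139⌋=14 ⌊2077/139⌋=14 ⌊2132/139⌋=15 ⌊2187/139⌋=15 ⌊2242/139⌋=16
  n=40…49: ⌊2297/139⌋=16 ⌊2352/139⌋=16 ⌊2407/139⌋=17 ⌊2462/139⌋=17 ⌊2517/139⌋=18 ⌊2572/139⌋=18 ⌊2627/139⌋=18 ⌊2682/139⌋=19 ⌊2737/139⌋=19 ⌊2792/139⌋=20
  n=50…59: ⌊2847/139⌋=20 ⌊2902/139⌋=20 ⌊2957/139⌋=21 ⌊3012/139⌋=21 ⌊3067/139⌋=22 ⌊3122/139⌋=22 ⌊3177/139⌋=22 ⌊3232/139⌋=23 ⌊3287/139⌋=23 ⌊3342/139⌋=24
s_n = t_(n+1) − t_n for n = 0 … 58 gives
prefix = 10010100101001010010100100101001010010100101001010010100101
slide a length-8 window over [0..7] … [51..58] (52 windows); first occurrence of each distinct factor:
  [  0..  7] 10010100
  [  1..  8] 00101001
  [  2..  9] 01010010
  [  3.. 10] 10100101
  [  4.. 11] 01001010
  [ 18.. 25] 10100100
  [ 19.. 26] 01001001
  [ 20.. 27] 10010010
  [ 21.. 28] 00100101
  (the other 43 windows repeat one of these)
distinct factors: {00100101, 00101001, 01001001, 01001010, 01010010, 10010010, 10010100, 10100100, 10100101}
count = 9  (Sturmian bound for length 8 is 9)


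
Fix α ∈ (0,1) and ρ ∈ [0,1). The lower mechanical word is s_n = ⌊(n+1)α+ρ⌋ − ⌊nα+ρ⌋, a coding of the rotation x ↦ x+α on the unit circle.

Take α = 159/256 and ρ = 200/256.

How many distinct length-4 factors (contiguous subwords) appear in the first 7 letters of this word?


t_n = ⌊(n·159+200)/256⌋ for n = 0 … 7:
  n=0…7: ⌊200/256⌋=0 ⌊359/256⌋=1 ⌊518/256⌋=2 ⌊677/256⌋=2 ⌊836/256⌋=3 ⌊995/256⌋=3 ⌊1154/256⌋=4 ⌊1313/256⌋=5
s_n = t_(n+1) − t_n for n = 0 … 6 gives
prefix = 1101011
slide a length-4 window over [0..3] … [3..6] (4 windows); first occurrence of each distinct factor:
  [  0..  3] 1101
  [  1..  4] 1010
  [  2..  5] 0101
  [  3..  6] 1011
distinct factors: {0101, 1010, 1011, 1101}
count = 4  (Sturmian bound for length 4 is 5)

4


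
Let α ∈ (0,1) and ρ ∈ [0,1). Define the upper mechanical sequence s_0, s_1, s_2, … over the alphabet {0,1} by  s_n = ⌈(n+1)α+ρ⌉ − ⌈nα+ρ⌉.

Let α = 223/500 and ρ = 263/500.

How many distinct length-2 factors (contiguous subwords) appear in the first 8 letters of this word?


t_n = ⌈(n·223+263)/500⌉ for n = 0 … 8:
  n=0…8: ⌈263/500⌉=1 ⌈486/500⌉=1 ⌈709/500⌉=2 ⌈932/500⌉=2 ⌈1155/500⌉=3 ⌈1378/500⌉=3 ⌈1601/500⌉=4 ⌈1824/500⌉=4 ⌈2047/500⌉=5
s_n = t_(n+1) − t_n for n = 0 … 7 gives
prefix = 01010101
slide a length-2 window over [0..1] … [6..7] (7 windows); first occurrence of each distinct factor:
  [  0..  1] 01
  [  1..  2] 10
  (the other 5 windows repeat one of these)
distinct factors: {01, 10}
count = 2  (Sturmian bound for length 2 is 3)

2


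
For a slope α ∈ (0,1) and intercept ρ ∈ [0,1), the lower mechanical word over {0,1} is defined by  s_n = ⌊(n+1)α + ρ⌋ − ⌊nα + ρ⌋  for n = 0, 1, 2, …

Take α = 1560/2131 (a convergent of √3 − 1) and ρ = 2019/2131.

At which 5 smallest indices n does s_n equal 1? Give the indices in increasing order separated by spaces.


n=0: ⌊3579/2131⌋−⌊2019/2131⌋ = 1−0 = 1  ← one
n=1: ⌊5139/2131⌋−⌊3579/2131⌋ = 2−1 = 1  ← one
n=2: ⌊6699/2131⌋−⌊5139/2131⌋ = 3−2 = 1  ← one
n=3: ⌊8259/2131⌋−⌊6699/2131⌋ = 3−3 = 0
n=4: ⌊9819/2131⌋−⌊8259/2131⌋ = 4−3 = 1  ← one
n=5: ⌊11379/2131⌋−⌊9819/2131⌋ = 5−4 = 1  ← one
positions of the first 5 ones: 0 1 2 4 5

0 1 2 4 5


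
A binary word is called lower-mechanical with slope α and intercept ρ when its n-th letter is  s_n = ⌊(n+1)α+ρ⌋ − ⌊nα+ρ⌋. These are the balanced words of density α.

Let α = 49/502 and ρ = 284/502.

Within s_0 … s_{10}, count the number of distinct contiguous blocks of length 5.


t_n = ⌊(n·49+284)/502⌋ for n = 0 … 11:
  n=0…9: ⌊284/502⌋=0 ⌊333/502⌋=0 ⌊382/502⌋=0 ⌊431/502⌋=0 ⌊480/502⌋=0 ⌊529/502⌋=1 ⌊578/502⌋=1 ⌊627/502⌋=1 ⌊676/502⌋=1 ⌊725/502⌋=1
  n=10…11: ⌊774/502⌋=1 ⌊823/502⌋=1
s_n = t_(n+1) − t_n for n = 0 … 10 gives
prefix = 00001000000
slide a length-5 window over [0..4] … [6..10] (7 windows); first occurrence of each distinct factor:
  [  0..  4] 00001
  [  1..  5] 00010
  [  2..  6] 00100
  [  3..  7] 01000
  [  4..  8] 10000
  [  5..  9] 00000
  (the other 1 window repeats one of these)
distinct factors: {00000, 00001, 00010, 00100, 01000, 10000}
count = 6  (Sturmian bound for length 5 is 6)

6


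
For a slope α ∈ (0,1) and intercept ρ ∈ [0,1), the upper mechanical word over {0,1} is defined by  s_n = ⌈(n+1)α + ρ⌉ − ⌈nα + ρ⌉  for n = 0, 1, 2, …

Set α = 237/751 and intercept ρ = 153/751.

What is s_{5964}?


(n+1)α + ρ = (5965·237 + 153) / 751 = 1413858/751
nα + ρ     = (5964·237 + 153) / 751 = 1413621/751
⌈1413858/751⌉ = 1883,  ⌈1413621/751⌉ = 1883
s_{5964} = 1883 − 1883 = 0

0


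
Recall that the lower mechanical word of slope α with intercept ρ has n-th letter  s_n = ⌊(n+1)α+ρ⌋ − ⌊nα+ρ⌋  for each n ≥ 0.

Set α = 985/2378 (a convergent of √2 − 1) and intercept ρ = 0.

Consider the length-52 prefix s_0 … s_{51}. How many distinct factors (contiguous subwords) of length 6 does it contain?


t_n = ⌊(n·985)/2378⌋ for n = 0 … 52:
  n=0…9: ⌊0/2378⌋=0 ⌊985/2378⌋=0 ⌊1970/2378⌋=0 ⌊2955/2378⌋=1 ⌊3940/2378⌋=1 ⌊4925/2378⌋=2 ⌊5910/2378⌋=2 ⌊6895/2378⌋=2 ⌊7880/2378⌋=3 ⌊8865/2378⌋=3
  n=10…19: ⌊9850/2378⌋=4 ⌊10835/2378⌋=4 ⌊11820/2378⌋=4 ⌊12805/2378⌋=5 ⌊13790/2378⌋=5 ⌊14775/2378⌋=6 ⌊15760/2378⌋=6 ⌊16745/2378⌋=7 ⌊17730/2378⌋=7 ⌊18715/2378⌋=7
  n=20…29: ⌊19700/2378⌋=8 ⌊20685/2378⌋=8 ⌊21670/2378⌋=9 ⌊22655/2378⌋=9 ⌊23640/2378⌋=9 ⌊24625/2378⌋=10 ⌊25610/2378⌋=10 ⌊26595/2378⌋=11 ⌊27580/2378⌋=11 ⌊28565/2378⌋=12
  n=30…39: ⌊29550/2378⌋=12 ⌊30535/2378⌋=12 ⌊31520/2378⌋=13 ⌊32505/2378⌋=13 ⌊33490/2378⌋=14 ⌊34475/2378⌋=14 ⌊35460/2378⌋=14 ⌊36445/2378⌋=15 ⌊37430/2378⌋=15 ⌊38415/2378⌋=16
  n=40…49: ⌊39400/2378⌋=16 ⌊40385/2378⌋=16 ⌊41370/2378⌋=17 ⌊42355/2378⌋=17 ⌊43340/2378⌋=18 ⌊44325/2378⌋=18 ⌊45310/2378⌋=19 ⌊46295/2378⌋=19 ⌊47280/2378⌋=19 ⌊48265/2378⌋=20
  n=50…52: ⌊49250/2378⌋=20 ⌊50235/2378⌋=21 ⌊51220/2378⌋=21
s_n = t_(n+1) − t_n for n = 0 … 51 gives
prefix = 0010100101001010100101001010100101001010010101001010
slide a length-6 window over [0..5] … [46..51] (47 windows); first occurrence of each distinct factor:
  [  0..  5] 001010
  [  1..  6] 010100
  [  2..  7] 101001
  [  3..  8] 010010
  [  4..  9] 100101
  [ 11.. 16] 010101
  [ 12.. 17] 101010
  (the other 40 windows repeat one of these)
distinct factors: {001010, 010010, 010100, 010101, 100101, 101001, 101010}
count = 7  (Sturmian bound for length 6 is 7)

7


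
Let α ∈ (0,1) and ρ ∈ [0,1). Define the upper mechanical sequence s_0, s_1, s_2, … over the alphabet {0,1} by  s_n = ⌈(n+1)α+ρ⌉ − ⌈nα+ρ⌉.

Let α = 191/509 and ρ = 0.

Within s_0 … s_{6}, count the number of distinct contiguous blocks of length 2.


t_n = ⌈(n·191)/509⌉ for n = 0 … 7:
  n=0…7: ⌈0/509⌉=0 ⌈191/509⌉=1 ⌈382/509⌉=1 ⌈573/509⌉=2 ⌈764/509⌉=2 ⌈955/509⌉=2 ⌈1146/509⌉=3 ⌈1337/509⌉=3
s_n = t_(n+1) − t_n for n = 0 … 6 gives
prefix = 1010010
slide a length-2 window over [0..1] … [5..6] (6 windows); first occurrence of each distinct factor:
  [  0..  1] 10
  [  1..  2] 01
  [  3..  4] 00
  (the other 3 windows repeat one of these)
distinct factors: {00, 01, 10}
count = 3  (Sturmian bound for length 2 is 3)

3


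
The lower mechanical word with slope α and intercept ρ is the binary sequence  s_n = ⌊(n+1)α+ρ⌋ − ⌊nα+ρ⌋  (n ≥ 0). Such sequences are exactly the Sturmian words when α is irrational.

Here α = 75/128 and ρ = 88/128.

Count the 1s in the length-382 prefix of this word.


#1s = Σ_{n=0}^{381} s_n = Σ_{n=0}^{381} (⌊(n+1)α+ρ⌋ − ⌊nα+ρ⌋)
the sum telescopes: every ⌊nα+ρ⌋ with 0 < n < 382 appears once with + and once with −, leaving ⌊382α+ρ⌋ − ⌊0·α+ρ⌋
382α + ρ = (382·75 + 88) / 128 = 28738/128
ρ = 88/128
⌊28738/128⌋ = 224,  ⌊88/128⌋ = 0
#1s = 224 − 0 = 224

224


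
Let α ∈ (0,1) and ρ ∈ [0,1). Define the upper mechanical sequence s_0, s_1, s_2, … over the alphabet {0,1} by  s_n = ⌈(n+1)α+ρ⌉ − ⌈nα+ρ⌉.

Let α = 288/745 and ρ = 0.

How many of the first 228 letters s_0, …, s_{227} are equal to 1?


89

#1s = Σ_{n=0}^{227} s_n = Σ_{n=0}^{227} (⌈(n+1)α+ρ⌉ − ⌈nα+ρ⌉)
the sum telescopes: every ⌈nα+ρ⌉ with 0 < n < 228 appears once with + and once with −, leaving ⌈228α+ρ⌉ − ⌈0·α+ρ⌉
228α + ρ = (228·288) / 745 = 65664/745
ρ = 0/745
⌈65664/745⌉ = 89,  ⌈0/745⌉ = 0
#1s = 89 − 0 = 89


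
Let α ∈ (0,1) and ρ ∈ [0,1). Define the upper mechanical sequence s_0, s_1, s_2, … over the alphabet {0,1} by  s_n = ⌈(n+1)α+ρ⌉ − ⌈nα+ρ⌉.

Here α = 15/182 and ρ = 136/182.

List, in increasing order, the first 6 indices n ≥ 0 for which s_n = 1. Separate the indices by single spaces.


3 15 27 39 51 63

n=0: ⌈151/182⌉−⌈136/182⌉ = 1−1 = 0
n=1: ⌈166/182⌉−⌈151/182⌉ = 1−1 = 0
  …
n=3: ⌈196/182⌉−⌈181/182⌉ = 2−1 = 1  ← one
n=4: ⌈211/182⌉−⌈196/182⌉ = 2−2 = 0
n=5: ⌈226/182⌉−⌈211/182⌉ = 2−2 = 0
  …
n=15: ⌈376/182⌉−⌈361/182⌉ = 3−2 = 1  ← one
n=16: ⌈391/182⌉−⌈376/182⌉ = 3−3 = 0
n=17: ⌈406/182⌉−⌈391/182⌉ = 3−3 = 0
  …
n=27: ⌈556/182⌉−⌈541/182⌉ = 4−3 = 1  ← one
n=28: ⌈571/182⌉−⌈556/182⌉ = 4−4 = 0
n=29: ⌈586/182⌉−⌈571/182⌉ = 4−4 = 0
  …
n=39: ⌈736/182⌉−⌈721/182⌉ = 5−4 = 1  ← one
n=40: ⌈751/182⌉−⌈736/182⌉ = 5−5 = 0
n=41: ⌈766/182⌉−⌈751/182⌉ = 5−5 = 0
  …
n=51: ⌈916/182⌉−⌈901/182⌉ = 6−5 = 1  ← one
n=52: ⌈931/182⌉−⌈916/182⌉ = 6−6 = 0
n=53: ⌈946/182⌉−⌈931/182⌉ = 6−6 = 0
  …
n=63: ⌈1096/182⌉−⌈1081/182⌉ = 7−6 = 1  ← one
positions of the first 6 ones: 3 15 27 39 51 63


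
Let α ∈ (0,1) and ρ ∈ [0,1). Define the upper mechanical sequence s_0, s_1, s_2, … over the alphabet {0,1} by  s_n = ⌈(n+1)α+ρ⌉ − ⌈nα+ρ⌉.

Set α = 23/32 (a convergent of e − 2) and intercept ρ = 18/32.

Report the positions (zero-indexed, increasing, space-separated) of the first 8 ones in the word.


0 2 3 4 6 7 8 10

n=0: ⌈41/32⌉−⌈18/32⌉ = 2−1 = 1  ← one
n=1: ⌈64/32⌉−⌈41/32⌉ = 2−2 = 0
n=2: ⌈87/32⌉−⌈64/32⌉ = 3−2 = 1  ← one
n=3: ⌈110/32⌉−⌈87/32⌉ = 4−3 = 1  ← one
n=4: ⌈133/32⌉−⌈110/32⌉ = 5−4 = 1  ← one
n=5: ⌈156/32⌉−⌈133/32⌉ = 5−5 = 0
n=6: ⌈179/32⌉−⌈156/32⌉ = 6−5 = 1  ← one
n=7: ⌈202/32⌉−⌈179/32⌉ = 7−6 = 1  ← one
n=8: ⌈225/32⌉−⌈202/32⌉ = 8−7 = 1  ← one
n=9: ⌈248/32⌉−⌈225/32⌉ = 8−8 = 0
n=10: ⌈271/32⌉−⌈248/32⌉ = 9−8 = 1  ← one
positions of the first 8 ones: 0 2 3 4 6 7 8 10


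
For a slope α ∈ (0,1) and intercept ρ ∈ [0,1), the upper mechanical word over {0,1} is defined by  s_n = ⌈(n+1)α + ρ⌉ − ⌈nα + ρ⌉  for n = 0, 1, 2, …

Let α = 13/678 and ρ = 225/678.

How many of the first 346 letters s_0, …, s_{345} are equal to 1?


6

#1s = Σ_{n=0}^{345} s_n = Σ_{n=0}^{345} (⌈(n+1)α+ρ⌉ − ⌈nα+ρ⌉)
the sum telescopes: every ⌈nα+ρ⌉ with 0 < n < 346 appears once with + and once with −, leaving ⌈346α+ρ⌉ − ⌈0·α+ρ⌉
346α + ρ = (346·13 + 225) / 678 = 4723/678
ρ = 225/678
⌈4723/678⌉ = 7,  ⌈225/678⌉ = 1
#1s = 7 − 1 = 6


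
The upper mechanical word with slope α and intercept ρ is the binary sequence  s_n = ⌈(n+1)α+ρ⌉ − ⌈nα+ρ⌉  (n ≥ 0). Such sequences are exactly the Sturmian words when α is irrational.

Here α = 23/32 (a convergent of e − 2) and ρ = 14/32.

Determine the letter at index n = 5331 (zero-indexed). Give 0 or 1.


(n+1)α + ρ = (5332·23 + 14) / 32 = 122650/32
nα + ρ     = (5331·23 + 14) / 32 = 122627/32
⌈122650/32⌉ = 3833,  ⌈122627/32⌉ = 3833
s_{5331} = 3833 − 3833 = 0

0


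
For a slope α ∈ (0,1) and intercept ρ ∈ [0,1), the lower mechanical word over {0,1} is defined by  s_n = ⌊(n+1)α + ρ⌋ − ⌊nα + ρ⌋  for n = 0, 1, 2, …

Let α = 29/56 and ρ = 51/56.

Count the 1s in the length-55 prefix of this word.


#1s = Σ_{n=0}^{54} s_n = Σ_{n=0}^{54} (⌊(n+1)α+ρ⌋ − ⌊nα+ρ⌋)
the sum telescopes: every ⌊nα+ρ⌋ with 0 < n < 55 appears once with + and once with −, leaving ⌊55α+ρ⌋ − ⌊0·α+ρ⌋
55α + ρ = (55·29 + 51) / 56 = 1646/56
ρ = 51/56
⌊1646/56⌋ = 29,  ⌊51/56⌋ = 0
#1s = 29 − 0 = 29

29


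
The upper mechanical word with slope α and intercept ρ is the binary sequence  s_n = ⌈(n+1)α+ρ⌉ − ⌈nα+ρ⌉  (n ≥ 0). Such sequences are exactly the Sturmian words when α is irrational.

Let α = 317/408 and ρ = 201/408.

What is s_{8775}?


1

(n+1)α + ρ = (8776·317 + 201) / 408 = 2782193/408
nα + ρ     = (8775·317 + 201) / 408 = 2781876/408
⌈2782193/408⌉ = 6820,  ⌈2781876/408⌉ = 6819
s_{8775} = 6820 − 6819 = 1


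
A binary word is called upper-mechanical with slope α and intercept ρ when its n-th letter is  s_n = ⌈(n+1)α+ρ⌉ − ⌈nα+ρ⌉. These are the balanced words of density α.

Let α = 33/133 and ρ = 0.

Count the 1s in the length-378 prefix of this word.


94

#1s = Σ_{n=0}^{377} s_n = Σ_{n=0}^{377} (⌈(n+1)α+ρ⌉ − ⌈nα+ρ⌉)
the sum telescopes: every ⌈nα+ρ⌉ with 0 < n < 378 appears once with + and once with −, leaving ⌈378α+ρ⌉ − ⌈0·α+ρ⌉
378α + ρ = (378·33) / 133 = 12474/133
ρ = 0/133
⌈12474/133⌉ = 94,  ⌈0/133⌉ = 0
#1s = 94 − 0 = 94


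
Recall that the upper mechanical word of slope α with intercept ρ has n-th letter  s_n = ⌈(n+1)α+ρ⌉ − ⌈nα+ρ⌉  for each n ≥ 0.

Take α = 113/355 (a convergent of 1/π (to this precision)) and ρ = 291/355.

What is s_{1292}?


(n+1)α + ρ = (1293·113 + 291) / 355 = 146400/355
nα + ρ     = (1292·113 + 291) / 355 = 146287/355
⌈146400/355⌉ = 413,  ⌈146287/355⌉ = 413
s_{1292} = 413 − 413 = 0

0


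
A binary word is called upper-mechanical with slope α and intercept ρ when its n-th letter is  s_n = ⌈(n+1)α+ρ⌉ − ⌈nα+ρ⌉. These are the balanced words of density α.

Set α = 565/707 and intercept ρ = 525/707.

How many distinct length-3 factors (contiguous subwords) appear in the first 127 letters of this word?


4

t_n = ⌈(n·565+525)/707⌉ for n = 0 … 127:
  n=0…9: ⌈525/707⌉=1 ⌈1090/707⌉=2 ⌈1655/707⌉=3 ⌈2220/707⌉=4 ⌈2785/707⌉=4 ⌈3350/707⌉=5 ⌈3915/707⌉=6 ⌈4480/707⌉=7 ⌈5045/707⌉=8 ⌈5610/707⌉=8
  n=10…19: ⌈6175/707⌉=9 ⌈6740/707⌉=10 ⌈7305/707⌉=11 ⌈7870/707⌉=12 ⌈8435/707⌉=12 ⌈9000/707⌉=13 ⌈9565/707⌉=14 ⌈10130/707⌉=15 ⌈10695/707⌉=16 ⌈11260/707⌉=16
  n=20…29: ⌈11825/707⌉=17 ⌈12390/707⌉=18 ⌈12955/707⌉=19 ⌈13520/707⌉=20 ⌈14085/707⌉=20 ⌈14650/707⌉=21 ⌈15215/707⌉=22 ⌈15780/707⌉=23 ⌈16345/707⌉=24 ⌈16910/707⌉=24
  n=30…39: ⌈17475/707⌉=25 ⌈18040/707⌉=26 ⌈18605/707⌉=27 ⌈19170/707⌉=28 ⌈19735/707⌉=28 ⌈20300/707⌉=29 ⌈20865/707⌉=30 ⌈21430/707⌉=31 ⌈21995/707⌉=32 ⌈22560/707⌉=32
  n=40…49: ⌈23125/707⌉=33 ⌈23690/707⌉=34 ⌈24255/707⌉=35 ⌈24820/707⌉=36 ⌈25385/707⌉=36 ⌈25950/707⌉=37 ⌈26515/707⌉=38 ⌈27080/707⌉=39 ⌈27645/707⌉=40 ⌈28210/707⌉=40
  n=50…59: ⌈28775/707⌉=41 ⌈29340/707⌉=42 ⌈29905/707⌉=43 ⌈30470/707⌉=44 ⌈31035/707⌉=44 ⌈31600/707⌉=45 ⌈32165/707⌉=46 ⌈32730/707⌉=47 ⌈33295/707⌉=48 ⌈33860/707⌉=48
  n=60…69: ⌈34425/707⌉=49 ⌈34990/707⌉=50 ⌈35555/707⌉=51 ⌈36120/707⌉=52 ⌈36685/707⌉=52 ⌈37250/707⌉=53 ⌈37815/707⌉=54 ⌈38380/707⌉=55 ⌈38945/707⌉=56 ⌈39510/707⌉=56
  n=70…79: ⌈40075/707⌉=57 ⌈40640/707⌉=58 ⌈41205/707⌉=59 ⌈41770/707⌉=60 ⌈42335/707⌉=60 ⌈42900/707⌉=61 ⌈43465/707⌉=62 ⌈44030/707⌉=63 ⌈44595/707⌉=64 ⌈45160/707⌉=64
  n=80…89: ⌈45725/707⌉=65 ⌈46290/707⌉=66 ⌈46855/707⌉=67 ⌈47420/707⌉=68 ⌈47985/707⌉=68 ⌈48550/707⌉=69 ⌈49115/707⌉=70 ⌈49680/707⌉=71 ⌈50245/707⌉=72 ⌈50810/707⌉=72
  n=90…99: ⌈51375/707⌉=73 ⌈51940/707⌉=74 ⌈52505/707⌉=75 ⌈53070/707⌉=76 ⌈53635/707⌉=76 ⌈54200/707⌉=77 ⌈54765/707⌉=78 ⌈55330/707⌉=79 ⌈55895/707⌉=80 ⌈56460/707⌉=80
  n=100…109: ⌈57025/707⌉=81 ⌈57590/707⌉=82 ⌈58155/707⌉=83 ⌈58720/707⌉=84 ⌈59285/707⌉=84 ⌈59850/707⌉=85 ⌈60415/707⌉=86 ⌈60980/707⌉=87 ⌈61545/707⌉=88 ⌈62110/707⌉=88
  n=110…119: ⌈62675/707⌉=89 ⌈63240/707⌉=90 ⌈63805/707⌉=91 ⌈64370/707⌉=92 ⌈64935/707⌉=92 ⌈65500/707⌉=93 ⌈66065/707⌉=94 ⌈66630/707⌉=95 ⌈67195/707⌉=96 ⌈67760/707⌉=96
  n=120…127: ⌈68325/707⌉=97 ⌈68890/707⌉=98 ⌈69455/707⌉=99 ⌈70020/707⌉=100 ⌈70585/707⌉=100 ⌈71150/707⌉=101 ⌈71715/707⌉=102 ⌈72280/707⌉=103
s_n = t_(n+1) − t_n for n = 0 … 126 gives
prefix = 1110111101111011110111101111011110111101111011110111101111011110111101111011110111101111011110111101111011110111101111011110111
slide a length-3 window over [0..2] … [124..126] (125 windows); first occurrence of each distinct factor:
  [  0..  2] 111
  [  1..  3] 110
  [  2..  4] 101
  [  3..  5] 011
  (the other 121 windows repeat one of these)
distinct factors: {011, 101, 110, 111}
count = 4  (Sturmian bound for length 3 is 4)


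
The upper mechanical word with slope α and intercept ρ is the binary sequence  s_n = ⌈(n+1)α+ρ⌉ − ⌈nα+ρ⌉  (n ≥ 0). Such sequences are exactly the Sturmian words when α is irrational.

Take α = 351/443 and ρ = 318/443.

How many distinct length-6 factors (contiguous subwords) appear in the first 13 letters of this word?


5

t_n = ⌈(n·351+318)/443⌉ for n = 0 … 13:
  n=0…9: ⌈318/443⌉=1 ⌈669/443⌉=2 ⌈1020/443⌉=3 ⌈1371/443⌉=4 ⌈1722/443⌉=4 ⌈2073/443⌉=5 ⌈2424/443⌉=6 ⌈2775/443⌉=7 ⌈3126/443⌉=8 ⌈3477/443⌉=8
  n=10…13: ⌈3828/443⌉=9 ⌈4179/443⌉=10 ⌈4530/443⌉=11 ⌈4881/443⌉=12
s_n = t_(n+1) − t_n for n = 0 … 12 gives
prefix = 1110111101111
slide a length-6 window over [0..5] … [7..12] (8 windows); first occurrence of each distinct factor:
  [  0..  5] 111011
  [  1..  6] 110111
  [  2..  7] 101111
  [  3..  8] 011110
  [  4..  9] 111101
  (the other 3 windows repeat one of these)
distinct factors: {011110, 101111, 110111, 111011, 111101}
count = 5  (Sturmian bound for length 6 is 7)


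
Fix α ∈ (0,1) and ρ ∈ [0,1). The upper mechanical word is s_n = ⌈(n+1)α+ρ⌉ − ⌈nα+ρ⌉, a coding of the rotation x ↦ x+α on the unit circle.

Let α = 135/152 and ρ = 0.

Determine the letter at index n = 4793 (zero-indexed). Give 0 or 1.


(n+1)α + ρ = (4794·135) / 152 = 647190/152
nα + ρ     = (4793·135) / 152 = 647055/152
⌈647190/152⌉ = 4258,  ⌈647055/152⌉ = 4257
s_{4793} = 4258 − 4257 = 1

1


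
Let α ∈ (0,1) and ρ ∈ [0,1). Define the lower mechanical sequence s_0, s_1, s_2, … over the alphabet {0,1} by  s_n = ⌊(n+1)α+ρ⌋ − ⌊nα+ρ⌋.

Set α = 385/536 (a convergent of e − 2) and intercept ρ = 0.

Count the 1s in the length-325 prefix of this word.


233

#1s = Σ_{n=0}^{324} s_n = Σ_{n=0}^{324} (⌊(n+1)α+ρ⌋ − ⌊nα+ρ⌋)
the sum telescopes: every ⌊nα+ρ⌋ with 0 < n < 325 appears once with + and once with −, leaving ⌊325α+ρ⌋ − ⌊0·α+ρ⌋
325α + ρ = (325·385) / 536 = 125125/536
ρ = 0/536
⌊125125/536⌋ = 233,  ⌊0/536⌋ = 0
#1s = 233 − 0 = 233


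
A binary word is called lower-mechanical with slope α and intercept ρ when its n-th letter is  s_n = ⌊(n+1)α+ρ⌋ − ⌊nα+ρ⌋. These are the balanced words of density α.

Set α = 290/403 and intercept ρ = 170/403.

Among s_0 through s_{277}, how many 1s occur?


#1s = Σ_{n=0}^{277} s_n = Σ_{n=0}^{277} (⌊(n+1)α+ρ⌋ − ⌊nα+ρ⌋)
the sum telescopes: every ⌊nα+ρ⌋ with 0 < n < 278 appears once with + and once with −, leaving ⌊278α+ρ⌋ − ⌊0·α+ρ⌋
278α + ρ = (278·290 + 170) / 403 = 80790/403
ρ = 170/403
⌊80790/403⌋ = 200,  ⌊170/403⌋ = 0
#1s = 200 − 0 = 200

200


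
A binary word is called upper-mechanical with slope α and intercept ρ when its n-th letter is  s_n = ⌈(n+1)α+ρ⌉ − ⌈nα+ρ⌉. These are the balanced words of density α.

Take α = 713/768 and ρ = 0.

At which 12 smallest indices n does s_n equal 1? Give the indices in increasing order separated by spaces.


n=0: ⌈713/768⌉−⌈0/768⌉ = 1−0 = 1  ← one
n=1: ⌈1426/768⌉−⌈713/768⌉ = 2−1 = 1  ← one
n=2: ⌈2139/768⌉−⌈1426/768⌉ = 3−2 = 1  ← one
n=3: ⌈2852/768⌉−⌈2139/768⌉ = 4−3 = 1  ← one
n=4: ⌈3565/768⌉−⌈2852/768⌉ = 5−4 = 1  ← one
n=5: ⌈4278/768⌉−⌈3565/768⌉ = 6−5 = 1  ← one
n=6: ⌈4991/768⌉−⌈4278/768⌉ = 7−6 = 1  ← one
n=7: ⌈5704/768⌉−⌈4991/768⌉ = 8−7 = 1  ← one
n=8: ⌈6417/768⌉−⌈5704/768⌉ = 9−8 = 1  ← one
n=9: ⌈7130/768⌉−⌈6417/768⌉ = 10−9 = 1  ← one
n=10: ⌈7843/768⌉−⌈7130/768⌉ = 11−10 = 1  ← one
n=11: ⌈8556/768⌉−⌈7843/768⌉ = 12−11 = 1  ← one
positions of the first 12 ones: 0 1 2 3 4 5 6 7 8 9 10 11

0 1 2 3 4 5 6 7 8 9 10 11


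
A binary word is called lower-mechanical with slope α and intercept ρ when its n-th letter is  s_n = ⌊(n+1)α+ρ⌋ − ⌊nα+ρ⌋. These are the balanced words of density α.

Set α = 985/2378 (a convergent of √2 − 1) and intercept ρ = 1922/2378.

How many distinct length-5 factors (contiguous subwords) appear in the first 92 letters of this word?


6

t_n = ⌊(n·985+1922)/2378⌋ for n = 0 … 92:
  n=0…9: ⌊1922/2378⌋=0 ⌊2907/2378⌋=1 ⌊3892/2378⌋=1 ⌊4877/2378⌋=2 ⌊5862/2378⌋=2 ⌊6847/2378⌋=2 ⌊7832/2378⌋=3 ⌊8817/2378⌋=3 ⌊9802/2378⌋=4 ⌊10787/2378⌋=4
  n=10…19: ⌊11772/2378⌋=4 ⌊12757/2378⌋=5 ⌊13742/2378⌋=5 ⌊14727/2378⌋=6 ⌊15712/2378⌋=6 ⌊16697/2378⌋=7 ⌊17682/2378⌋=7 ⌊18667/2378⌋=7 ⌊19652/2378⌋=8 ⌊20637/2378⌋=8
  n=20…29: ⌊21622/2378⌋=9 ⌊22607/2378⌋=9 ⌊23592/2378⌋=9 ⌊24577/2378⌋=10 ⌊25562/2378⌋=10 ⌊26547/2378⌋=11 ⌊27532/2378⌋=11 ⌊28517/2378⌋=11 ⌊29502/2378⌋=12 ⌊30487/2378⌋=12
  n=30…39: ⌊31472/2378⌋=13 ⌊32457/2378⌋=13 ⌊33442/2378⌋=14 ⌊34427/2378⌋=14 ⌊35412/2378⌋=14 ⌊36397/2378⌋=15 ⌊37382/2378⌋=15 ⌊38367/2378⌋=16 ⌊39352/2378⌋=16 ⌊40337/2378⌋=16
  n=40…49: ⌊41322/2378⌋=17 ⌊42307/2378⌋=17 ⌊43292/2378⌋=18 ⌊44277/2378⌋=18 ⌊45262/2378⌋=19 ⌊46247/2378⌋=19 ⌊47232/2378⌋=19 ⌊48217/2378⌋=20 ⌊49202/2378⌋=20 ⌊50187/2378⌋=21
  n=50…59: ⌊51172/2378⌋=21 ⌊52157/2378⌋=21 ⌊53142/2378⌋=22 ⌊54127/2378⌋=22 ⌊55112/2378⌋=23 ⌊56097/2378⌋=23 ⌊57082/2378⌋=24 ⌊58067/2378⌋=24 ⌊59052/2378⌋=24 ⌊60037/2378⌋=25
  n=60…69: ⌊61022/2378⌋=25 ⌊62007/2378⌋=26 ⌊62992/2378⌋=26 ⌊63977/2378⌋=26 ⌊64962/2378⌋=27 ⌊65947/2378⌋=27 ⌊66932/2378⌋=28 ⌊67917/2378⌋=28 ⌊68902/2378⌋=28 ⌊69887/2378⌋=29
  n=70…79: ⌊70872/2378⌋=29 ⌊71857/2378⌋=30 ⌊72842/2378⌋=30 ⌊73827/2378⌋=31 ⌊74812/2378⌋=31 ⌊75797/2378⌋=31 ⌊76782/2378⌋=32 ⌊77767/2378⌋=32 ⌊78752/2378⌋=33 ⌊79737/2378⌋=33
  n=80…89: ⌊80722/2378⌋=33 ⌊81707/2378⌋=34 ⌊82692/2378⌋=34 ⌊83677/2378⌋=35 ⌊84662/2378⌋=35 ⌊85647/2378⌋=36 ⌊86632/2378⌋=36 ⌊87617/2378⌋=36 ⌊88602/2378⌋=37 ⌊89587/2378⌋=37
  n=90…92: ⌊90572/2378⌋=38 ⌊91557/2378⌋=38 ⌊92542/2378⌋=38
s_n = t_(n+1) − t_n for n = 0 … 91 gives
prefix = 10100101001010100101001010010101001010010101001010010101001010010100101010010100101010010100
slide a length-5 window over [0..4] … [87..91] (88 windows); first occurrence of each distinct factor:
  [  0..  4] 10100
  [  1..  5] 01001
  [  2..  6] 10010
  [  3..  7] 00101
  [  4..  8] 01010
  [ 10.. 14] 10101
  (the other 82 windows repeat one of these)
distinct factors: {00101, 01001, 01010, 10010, 10100, 10101}
count = 6  (Sturmian bound for length 5 is 6)


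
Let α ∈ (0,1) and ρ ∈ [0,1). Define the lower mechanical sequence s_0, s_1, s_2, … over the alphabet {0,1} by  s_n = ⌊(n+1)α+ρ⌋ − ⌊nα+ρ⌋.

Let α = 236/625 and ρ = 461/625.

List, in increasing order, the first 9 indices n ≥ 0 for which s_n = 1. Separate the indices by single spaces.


0 3 5 8 11 13 16 19 21

n=0: ⌊697/625⌋−⌊461/625⌋ = 1−0 = 1  ← one
n=1: ⌊933/625⌋−⌊697/625⌋ = 1−1 = 0
n=2: ⌊1169/625⌋−⌊933/625⌋ = 1−1 = 0
n=3: ⌊1405/625⌋−⌊1169/625⌋ = 2−1 = 1  ← one
n=4: ⌊1641/625⌋−⌊1405/625⌋ = 2−2 = 0
n=5: ⌊1877/625⌋−⌊1641/625⌋ = 3−2 = 1  ← one
n=6: ⌊2113/625⌋−⌊1877/625⌋ = 3−3 = 0
n=7: ⌊2349/625⌋−⌊2113/625⌋ = 3−3 = 0
n=8: ⌊2585/625⌋−⌊2349/625⌋ = 4−3 = 1  ← one
n=9: ⌊2821/625⌋−⌊2585/625⌋ = 4−4 = 0
n=10: ⌊3057/625⌋−⌊2821/625⌋ = 4−4 = 0
n=11: ⌊3293/625⌋−⌊3057/625⌋ = 5−4 = 1  ← one
n=12: ⌊3529/625⌋−⌊3293/625⌋ = 5−5 = 0
n=13: ⌊3765/625⌋−⌊3529/625⌋ = 6−5 = 1  ← one
n=14: ⌊4001/625⌋−⌊3765/625⌋ = 6−6 = 0
n=15: ⌊4237/625⌋−⌊4001/625⌋ = 6−6 = 0
n=16: ⌊4473/625⌋−⌊4237/625⌋ = 7−6 = 1  ← one
n=17: ⌊4709/625⌋−⌊4473/625⌋ = 7−7 = 0
n=18: ⌊4945/625⌋−⌊4709/625⌋ = 7−7 = 0
n=19: ⌊5181/625⌋−⌊4945/625⌋ = 8−7 = 1  ← one
n=20: ⌊5417/625⌋−⌊5181/625⌋ = 8−8 = 0
n=21: ⌊5653/625⌋−⌊5417/625⌋ = 9−8 = 1  ← one
positions of the first 9 ones: 0 3 5 8 11 13 16 19 21


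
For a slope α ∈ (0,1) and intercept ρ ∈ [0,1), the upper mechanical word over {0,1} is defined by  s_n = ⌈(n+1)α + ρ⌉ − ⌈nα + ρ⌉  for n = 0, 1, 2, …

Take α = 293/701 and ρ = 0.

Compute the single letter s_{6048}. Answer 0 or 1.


1

(n+1)α + ρ = (6049·293) / 701 = 1772357/701
nα + ρ     = (6048·293) / 701 = 1772064/701
⌈1772357/701⌉ = 2529,  ⌈1772064/701⌉ = 2528
s_{6048} = 2529 − 2528 = 1


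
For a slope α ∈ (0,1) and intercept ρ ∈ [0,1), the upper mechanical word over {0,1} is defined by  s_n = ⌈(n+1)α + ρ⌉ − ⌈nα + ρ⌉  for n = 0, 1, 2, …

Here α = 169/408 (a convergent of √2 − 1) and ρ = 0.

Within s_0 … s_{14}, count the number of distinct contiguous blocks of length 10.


t_n = ⌈(n·169)/408⌉ for n = 0 … 15:
  n=0…9: ⌈0/408⌉=0 ⌈169/408⌉=1 ⌈338/408⌉=1 ⌈507/408⌉=2 ⌈676/408⌉=2 ⌈845/408⌉=3 ⌈1014/408⌉=3 ⌈1183/408⌉=3 ⌈1352/408⌉=4 ⌈1521/408⌉=4
  n=10…15: ⌈1690/408⌉=5 ⌈1859/408⌉=5 ⌈2028/408⌉=5 ⌈2197/408⌉=6 ⌈2366/408⌉=6 ⌈2535/408⌉=7
s_n = t_(n+1) − t_n for n = 0 … 14 gives
prefix = 101010010100101
slide a length-10 window over [0..9] … [5..14] (6 windows); first occurrence of each distinct factor:
  [  0..  9] 1010100101
  [  1.. 10] 0101001010
  [  2.. 11] 1010010100
  [  3.. 12] 0100101001
  [  4.. 13] 1001010010
  [  5.. 14] 0010100101
distinct factors: {0010100101, 0100101001, 0101001010, 1001010010, 1010010100, 1010100101}
count = 6  (Sturmian bound for length 10 is 11)

6
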